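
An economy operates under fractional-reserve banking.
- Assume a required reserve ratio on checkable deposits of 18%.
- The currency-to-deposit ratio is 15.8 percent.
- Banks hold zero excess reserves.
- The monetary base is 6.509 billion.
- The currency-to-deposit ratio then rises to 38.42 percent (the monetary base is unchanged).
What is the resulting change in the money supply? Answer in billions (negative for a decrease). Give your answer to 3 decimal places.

Initially m₁ = (1 + 0.158) / (0.18 + 0.158) ≈ 3.42604, so M₁ = 3.42604 × 6.509 ≈ 22.3001 billion.
After the change m₂ = (1 + 0.3842) / (0.18 + 0.3842) ≈ 2.45339, so M₂ = 2.45339 × 6.509 ≈ 15.9691 billion.
ΔM = M₂ − M₁ = 15.9691 − 22.3001 = -6.331 billion.

-6.331 billion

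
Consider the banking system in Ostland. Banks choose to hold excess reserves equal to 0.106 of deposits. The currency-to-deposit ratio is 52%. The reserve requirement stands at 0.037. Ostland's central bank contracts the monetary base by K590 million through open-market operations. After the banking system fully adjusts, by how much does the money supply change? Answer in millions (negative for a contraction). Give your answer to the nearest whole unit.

The money multiplier is m = (1 + c) / (rr + e + c) = (1 + 0.52) / (0.037 + 0.106 + 0.52) ≈ 2.2926.
The sale removes 590 million of base, so ΔM = m × ΔMB = 2.2926 × (−590) = -1352.634 million.

-1353 million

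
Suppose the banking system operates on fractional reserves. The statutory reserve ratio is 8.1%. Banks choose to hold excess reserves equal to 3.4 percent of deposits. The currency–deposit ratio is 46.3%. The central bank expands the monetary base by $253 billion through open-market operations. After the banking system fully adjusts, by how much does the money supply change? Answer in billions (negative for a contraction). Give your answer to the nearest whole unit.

The money multiplier is m = (1 + c) / (rr + e + c) = (1 + 0.463) / (0.081 + 0.034 + 0.463) ≈ 2.5311.
The purchase adds 253 billion of base, so ΔM = m × ΔMB = 2.5311 × (+253) = 640.3683 billion.

$640 billion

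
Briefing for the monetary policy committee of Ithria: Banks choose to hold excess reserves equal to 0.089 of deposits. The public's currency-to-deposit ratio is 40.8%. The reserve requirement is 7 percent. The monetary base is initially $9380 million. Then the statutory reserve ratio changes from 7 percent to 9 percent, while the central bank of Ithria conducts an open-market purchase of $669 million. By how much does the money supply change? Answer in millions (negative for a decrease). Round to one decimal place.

$811.1 million

Before: m₁ = (1 + 0.408) / (0.07 + 0.089 + 0.408) ≈ 2.4832451, MB₁ = 9380, so M₁ = 2.4832451 × 9380 ≈ 23292.839 million.
After: m₂ = (1 + 0.408) / (0.09 + 0.089 + 0.408) ≈ 2.3986371, MB₂ = 9380 + 669 = 10049, so M₂ = 2.3986371 × 10049 ≈ 24103.9042 million.
ΔM = M₂ − M₁ = 24103.9042 − 23292.839 = 811.0652 million.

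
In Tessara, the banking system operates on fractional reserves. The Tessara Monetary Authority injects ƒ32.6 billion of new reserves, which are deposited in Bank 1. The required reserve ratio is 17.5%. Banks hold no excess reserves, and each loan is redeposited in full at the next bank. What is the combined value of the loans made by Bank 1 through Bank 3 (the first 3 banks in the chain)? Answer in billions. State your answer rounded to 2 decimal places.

ƒ67.39 billion

Bank i lends (1 − rr)^i of the original deposit: Bank 1 lends 32.6·0.8250 = 26.8950, Bank 2 lends 32.6·0.8250² ≈ 22.1884, and so on.
Summing a geometric series: total = 32.6·[0.8250·(1 − 0.8250^3) / (1 − 0.8250)] ≈ 67.3888 billion.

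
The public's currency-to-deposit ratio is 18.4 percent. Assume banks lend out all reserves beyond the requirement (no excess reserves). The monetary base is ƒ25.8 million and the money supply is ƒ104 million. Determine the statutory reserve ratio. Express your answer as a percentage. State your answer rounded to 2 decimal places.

Using m = M/MB = 104/25.8 ≈ 4.031008. Since m = (1 + c)/(c + rr + e), the denominator satisfies c + rr + e = (1 + c)/m = (1 + 0.184) / 4.031008 ≈ 0.293723.
With c = 0.184 and e = 0, the statutory reserve ratio is 0.293723 − 0.184 − 0 = 0.109723.

10.97%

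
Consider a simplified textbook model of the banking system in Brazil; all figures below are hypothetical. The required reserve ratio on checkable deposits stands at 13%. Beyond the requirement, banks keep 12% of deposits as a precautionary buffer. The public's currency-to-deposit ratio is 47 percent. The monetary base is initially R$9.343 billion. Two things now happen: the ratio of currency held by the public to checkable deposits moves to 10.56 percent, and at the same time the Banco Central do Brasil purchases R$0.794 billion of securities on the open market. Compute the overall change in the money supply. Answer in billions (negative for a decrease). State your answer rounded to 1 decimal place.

R$12.4 billion

Before: m₁ = (1 + 0.47) / (0.13 + 0.12 + 0.47) ≈ 2.0417, MB₁ = 9.343, so M₁ = 2.0417 × 9.343 ≈ 19.0756 billion.
After: m₂ = (1 + 0.1056) / (0.13 + 0.12 + 0.1056) ≈ 3.1091, MB₂ = 9.343 + 0.794 = 10.137, so M₂ = 3.1091 × 10.137 ≈ 31.5169 billion.
ΔM = M₂ − M₁ = 31.5169 − 19.0756 = 12.4413 billion.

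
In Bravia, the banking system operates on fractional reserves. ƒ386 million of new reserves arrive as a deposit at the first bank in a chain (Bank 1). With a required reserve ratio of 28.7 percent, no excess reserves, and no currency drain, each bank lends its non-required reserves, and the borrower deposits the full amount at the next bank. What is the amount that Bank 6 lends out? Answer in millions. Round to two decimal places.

Each bank lends a fraction (1 − rr) = 0.7130 of the deposit it receives, so Bank 6 receives 386·0.7130^5 and lends 386·0.7130^6 ≈ 50.7136 million.

ƒ50.71 million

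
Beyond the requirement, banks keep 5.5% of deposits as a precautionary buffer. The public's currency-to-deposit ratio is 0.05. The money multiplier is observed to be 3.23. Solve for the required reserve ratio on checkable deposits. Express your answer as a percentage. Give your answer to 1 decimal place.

Using m = 3.23. Since m = (1 + c)/(c + rr + e), the denominator satisfies c + rr + e = (1 + c)/m = (1 + 0.05) / 3.23 ≈ 0.325077.
With c = 0.05 and e = 0.055, the required reserve ratio on checkable deposits is 0.325077 − 0.05 − 0.055 = 0.220077.

22.0%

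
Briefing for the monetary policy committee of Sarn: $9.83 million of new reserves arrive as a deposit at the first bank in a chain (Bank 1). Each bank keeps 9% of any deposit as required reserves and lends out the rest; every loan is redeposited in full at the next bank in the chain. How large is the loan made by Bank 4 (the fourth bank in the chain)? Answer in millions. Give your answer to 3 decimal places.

$6.741 million

Each bank lends a fraction (1 − rr) = 0.9100 of the deposit it receives, so Bank 4 receives 9.83·0.9100^3 and lends 9.83·0.9100^4 ≈ 6.7409 million.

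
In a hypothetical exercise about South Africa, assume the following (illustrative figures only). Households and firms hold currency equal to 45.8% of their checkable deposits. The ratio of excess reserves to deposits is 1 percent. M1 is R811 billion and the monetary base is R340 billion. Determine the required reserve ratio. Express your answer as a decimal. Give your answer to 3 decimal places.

Using m = M/MB = 811/340 ≈ 2.385294. Since m = (1 + c)/(c + rr + e), the denominator satisfies c + rr + e = (1 + c)/m = (1 + 0.458) / 2.385294 ≈ 0.611245.
With c = 0.458 and e = 0.01, the required reserve ratio is 0.611245 − 0.458 − 0.01 = 0.143245.

0.143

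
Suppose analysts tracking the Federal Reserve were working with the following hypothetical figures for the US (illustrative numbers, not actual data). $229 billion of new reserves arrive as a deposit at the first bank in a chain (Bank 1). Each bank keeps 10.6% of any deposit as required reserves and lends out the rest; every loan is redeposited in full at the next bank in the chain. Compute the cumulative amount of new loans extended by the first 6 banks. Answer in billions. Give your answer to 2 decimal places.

$945.34 billion

Bank i lends (1 − rr)^i of the original deposit: Bank 1 lends 229·0.8940 = 204.7260, Bank 2 lends 229·0.8940² ≈ 183.0250, and so on.
Summing a geometric series: total = 229·[0.8940·(1 − 0.8940^6) / (1 − 0.8940)] ≈ 945.3425 billion.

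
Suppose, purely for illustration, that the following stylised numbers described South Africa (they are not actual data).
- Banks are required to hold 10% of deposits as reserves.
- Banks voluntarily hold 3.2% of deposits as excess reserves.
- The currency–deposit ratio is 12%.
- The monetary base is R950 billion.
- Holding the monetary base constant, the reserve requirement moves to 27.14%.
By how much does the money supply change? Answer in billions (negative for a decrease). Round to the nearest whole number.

-1709 billion

Initially m₁ = (1 + 0.12) / (0.1 + 0.032 + 0.12) ≈ 4.4444, so M₁ = 4.4444 × 950 = 4222.18 billion.
After the change m₂ = (1 + 0.12) / (0.2714 + 0.032 + 0.12) ≈ 2.6453, so M₂ = 2.6453 × 950 = 2513.035 billion.
ΔM = M₂ − M₁ = 2513.035 − 4222.18 = -1709.145 billion.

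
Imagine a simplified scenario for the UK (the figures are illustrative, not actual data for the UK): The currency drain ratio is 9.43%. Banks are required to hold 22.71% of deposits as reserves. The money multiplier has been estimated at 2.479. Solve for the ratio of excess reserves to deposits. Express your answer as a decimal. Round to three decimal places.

0.120

Using m = 2.479. Since m = (1 + c)/(c + rr + e), the denominator satisfies c + rr + e = (1 + c)/m = (1 + 0.0943) / 2.479 ≈ 0.441428.
With c = 0.0943 and rr = 0.2271, the ratio of excess reserves to deposits is 0.441428 − 0.0943 − 0.2271 = 0.120028.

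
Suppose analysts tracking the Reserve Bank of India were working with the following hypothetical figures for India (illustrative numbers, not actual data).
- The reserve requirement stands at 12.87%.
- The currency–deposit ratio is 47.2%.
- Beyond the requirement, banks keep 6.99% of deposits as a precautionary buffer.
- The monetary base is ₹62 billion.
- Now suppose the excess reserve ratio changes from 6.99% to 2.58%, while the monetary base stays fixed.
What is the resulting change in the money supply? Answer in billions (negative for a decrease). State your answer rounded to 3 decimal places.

Initially m₁ = (1 + 0.472) / (0.1287 + 0.0699 + 0.472) ≈ 2.195049, so M₁ = 2.195049 × 62 ≈ 136.093 billion.
After the change m₂ = (1 + 0.472) / (0.1287 + 0.0258 + 0.472) ≈ 2.349561, so M₂ = 2.349561 × 62 ≈ 145.6728 billion.
ΔM = M₂ − M₁ = 145.6728 − 136.093 = 9.5798 billion.

₹9.580 billion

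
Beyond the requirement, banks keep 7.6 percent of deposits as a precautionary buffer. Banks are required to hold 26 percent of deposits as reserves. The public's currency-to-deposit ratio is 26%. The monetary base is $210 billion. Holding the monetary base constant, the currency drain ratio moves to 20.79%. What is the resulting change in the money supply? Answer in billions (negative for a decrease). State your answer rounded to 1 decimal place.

Initially m₁ = (1 + 0.26) / (0.26 + 0.076 + 0.26) ≈ 2.11409, so M₁ = 2.11409 × 210 = 443.9589 billion.
After the change m₂ = (1 + 0.2079) / (0.26 + 0.076 + 0.2079) ≈ 2.22081, so M₂ = 2.22081 × 210 = 466.3701 billion.
ΔM = M₂ − M₁ = 466.3701 − 443.9589 = 22.4112 billion.

$22.4 billion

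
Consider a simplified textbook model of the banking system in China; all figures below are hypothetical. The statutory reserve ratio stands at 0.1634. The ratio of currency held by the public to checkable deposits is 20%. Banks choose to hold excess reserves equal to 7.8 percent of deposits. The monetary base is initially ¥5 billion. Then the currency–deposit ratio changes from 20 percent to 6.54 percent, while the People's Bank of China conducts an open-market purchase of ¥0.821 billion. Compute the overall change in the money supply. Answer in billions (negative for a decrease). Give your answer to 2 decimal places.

Before: m₁ = (1 + 0.2) / (0.1634 + 0.078 + 0.2) ≈ 2.7186, MB₁ = 5, so M₁ = 2.7186 × 5 = 13.593 billion.
After: m₂ = (1 + 0.0654) / (0.1634 + 0.078 + 0.0654) ≈ 3.4726, MB₂ = 5 + 0.821 = 5.821, so M₂ = 3.4726 × 5.821 ≈ 20.214 billion.
ΔM = M₂ − M₁ = 20.214 − 13.593 = 6.621 billion.

¥6.62 billion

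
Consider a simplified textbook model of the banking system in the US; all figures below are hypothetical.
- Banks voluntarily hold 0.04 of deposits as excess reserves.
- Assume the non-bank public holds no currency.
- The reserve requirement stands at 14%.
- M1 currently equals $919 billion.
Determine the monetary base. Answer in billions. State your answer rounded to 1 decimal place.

$165.4 billion

The money multiplier is m = 1 / (rr + e) = 1 / (0.14 + 0.04) ≈ 5.55556.
MB = M / m = 919 / 5.55556 ≈ 165.4199 billion.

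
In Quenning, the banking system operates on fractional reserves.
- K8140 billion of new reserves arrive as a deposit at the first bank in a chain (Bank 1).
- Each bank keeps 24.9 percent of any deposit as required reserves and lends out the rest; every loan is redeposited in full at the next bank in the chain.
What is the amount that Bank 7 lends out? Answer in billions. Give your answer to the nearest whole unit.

Each bank lends a fraction (1 − rr) = 0.7510 of the deposit it receives, so Bank 7 receives 8140·0.7510^6 and lends 8140·0.7510^7 ≈ 1096.7407 billion.

K1097 billion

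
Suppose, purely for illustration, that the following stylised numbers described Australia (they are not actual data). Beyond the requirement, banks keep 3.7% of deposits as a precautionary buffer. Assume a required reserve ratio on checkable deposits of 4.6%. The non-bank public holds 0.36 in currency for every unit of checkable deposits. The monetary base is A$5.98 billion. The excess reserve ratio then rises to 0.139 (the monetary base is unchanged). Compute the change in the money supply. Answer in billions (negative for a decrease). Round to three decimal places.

-3.436 billion

Initially m₁ = (1 + 0.36) / (0.046 + 0.037 + 0.36) ≈ 3.06998, so M₁ = 3.06998 × 5.98 ≈ 18.3585 billion.
After the change m₂ = (1 + 0.36) / (0.046 + 0.139 + 0.36) ≈ 2.49541, so M₂ = 2.49541 × 5.98 ≈ 14.9226 billion.
ΔM = M₂ − M₁ = 14.9226 − 18.3585 = -3.4359 billion.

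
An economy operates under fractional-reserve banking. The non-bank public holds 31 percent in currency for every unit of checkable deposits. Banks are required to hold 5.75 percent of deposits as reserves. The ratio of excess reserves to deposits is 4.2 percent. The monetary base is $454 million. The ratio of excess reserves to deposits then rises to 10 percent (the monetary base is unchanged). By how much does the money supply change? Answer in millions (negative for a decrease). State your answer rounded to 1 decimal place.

Initially m₁ = (1 + 0.31) / (0.0575 + 0.042 + 0.31) ≈ 3.19902, so M₁ = 3.19902 × 454 ≈ 1452.3551 million.
After the change m₂ = (1 + 0.31) / (0.0575 + 0.1 + 0.31) ≈ 2.80214, so M₂ = 2.80214 × 454 ≈ 1272.1716 million.
ΔM = M₂ − M₁ = 1272.1716 − 1452.3551 = -180.1835 million.

-180.2 million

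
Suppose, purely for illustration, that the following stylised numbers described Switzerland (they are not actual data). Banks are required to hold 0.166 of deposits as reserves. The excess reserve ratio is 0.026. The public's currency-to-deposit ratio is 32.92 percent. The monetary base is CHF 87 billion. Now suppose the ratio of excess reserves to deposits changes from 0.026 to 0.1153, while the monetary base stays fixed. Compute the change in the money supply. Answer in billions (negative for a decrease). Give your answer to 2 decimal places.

-32.45 billion

Initially m₁ = (1 + 0.3292) / (0.166 + 0.026 + 0.3292) ≈ 2.55027, so M₁ = 2.55027 × 87 ≈ 221.8735 billion.
After the change m₂ = (1 + 0.3292) / (0.166 + 0.1153 + 0.3292) ≈ 2.17723, so M₂ = 2.17723 × 87 ≈ 189.419 billion.
ΔM = M₂ − M₁ = 189.419 − 221.8735 = -32.4545 billion.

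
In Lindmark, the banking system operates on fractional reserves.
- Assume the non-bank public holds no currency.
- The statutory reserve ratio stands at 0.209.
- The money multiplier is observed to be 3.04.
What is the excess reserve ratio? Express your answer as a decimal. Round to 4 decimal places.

0.1199

Using m = 3.04. Since m = (1 + c)/(c + rr + e), the denominator satisfies c + rr + e = (1 + c)/m = (1 + 0) / 3.04 ≈ 0.328947.
With c = 0 and rr = 0.209, the excess reserve ratio is 0.328947 − 0 − 0.209 = 0.119947.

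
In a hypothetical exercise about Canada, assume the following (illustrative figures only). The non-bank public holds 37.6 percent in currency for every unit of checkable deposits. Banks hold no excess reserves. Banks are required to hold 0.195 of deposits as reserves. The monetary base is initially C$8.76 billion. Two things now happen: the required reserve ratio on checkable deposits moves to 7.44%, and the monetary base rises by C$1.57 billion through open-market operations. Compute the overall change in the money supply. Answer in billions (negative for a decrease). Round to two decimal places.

C$10.45 billion

Before: m₁ = (1 + 0.376) / (0.195 + 0.376) ≈ 2.40981, MB₁ = 8.76, so M₁ = 2.40981 × 8.76 ≈ 21.1099 billion.
After: m₂ = (1 + 0.376) / (0.0744 + 0.376) ≈ 3.05506, MB₂ = 8.76 + 1.57 = 10.33, so M₂ = 3.05506 × 10.33 ≈ 31.5588 billion.
ΔM = M₂ − M₁ = 31.5588 − 21.1099 = 10.4489 billion.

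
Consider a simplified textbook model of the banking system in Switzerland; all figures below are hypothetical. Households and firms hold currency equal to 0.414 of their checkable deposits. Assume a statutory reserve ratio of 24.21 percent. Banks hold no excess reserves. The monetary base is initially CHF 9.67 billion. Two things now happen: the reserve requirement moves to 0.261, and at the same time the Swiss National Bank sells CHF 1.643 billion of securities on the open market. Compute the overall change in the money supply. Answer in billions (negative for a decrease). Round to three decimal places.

Before: m₁ = (1 + 0.414) / (0.2421 + 0.414) ≈ 2.15516, MB₁ = 9.67, so M₁ = 2.15516 × 9.67 ≈ 20.8404 billion.
After: m₂ = (1 + 0.414) / (0.261 + 0.414) ≈ 2.09481, MB₂ = 9.67 − 1.643 = 8.027, so M₂ = 2.09481 × 8.027 ≈ 16.815 billion.
ΔM = M₂ − M₁ = 16.815 − 20.8404 = -4.0254 billion.

-4.025 billion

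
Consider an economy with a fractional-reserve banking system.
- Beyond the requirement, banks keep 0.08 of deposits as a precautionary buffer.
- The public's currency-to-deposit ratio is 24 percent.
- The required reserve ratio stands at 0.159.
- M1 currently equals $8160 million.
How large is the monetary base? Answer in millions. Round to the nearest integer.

$3152 million

The money multiplier is m = (1 + c) / (rr + e + c) = (1 + 0.24) / (0.159 + 0.08 + 0.24) ≈ 2.58873.
MB = M / m = 8160 / 2.58873 ≈ 3152.1248 million.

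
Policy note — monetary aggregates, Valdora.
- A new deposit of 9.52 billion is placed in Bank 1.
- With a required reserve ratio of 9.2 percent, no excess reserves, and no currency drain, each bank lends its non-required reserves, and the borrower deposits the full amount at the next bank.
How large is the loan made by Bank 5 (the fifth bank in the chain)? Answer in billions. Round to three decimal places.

5.876 billion

Each bank lends a fraction (1 − rr) = 0.9080 of the deposit it receives, so Bank 5 receives 9.52·0.9080^4 and lends 9.52·0.9080^5 ≈ 5.8758 billion.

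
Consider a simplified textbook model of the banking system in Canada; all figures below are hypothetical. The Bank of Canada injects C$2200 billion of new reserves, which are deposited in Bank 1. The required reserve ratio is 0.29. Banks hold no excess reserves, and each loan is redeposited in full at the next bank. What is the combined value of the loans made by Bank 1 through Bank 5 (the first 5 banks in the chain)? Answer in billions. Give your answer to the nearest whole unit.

Bank i lends (1 − rr)^i of the original deposit: Bank 1 lends 2200·0.7100 = 1562.0000, Bank 2 lends 2200·0.7100² = 1109.0200, and so on.
Summing a geometric series: total = 2200·[0.7100·(1 − 0.7100^5) / (1 − 0.7100)] ≈ 4414.4116 billion.

C$4414 billion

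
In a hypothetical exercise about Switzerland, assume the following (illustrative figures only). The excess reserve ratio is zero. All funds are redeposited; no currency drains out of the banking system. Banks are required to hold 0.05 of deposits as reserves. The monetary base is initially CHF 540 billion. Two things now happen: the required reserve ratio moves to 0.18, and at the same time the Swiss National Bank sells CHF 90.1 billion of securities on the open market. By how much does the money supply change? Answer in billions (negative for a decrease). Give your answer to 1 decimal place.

Before: m₁ = 1 / (0.05) = 20, MB₁ = 540, so M₁ = 20 × 540 = 10800 billion.
After: m₂ = 1 / (0.18) ≈ 5.55556, MB₂ = 540 − 90.1 = 449.9, so M₂ = 5.55556 × 449.9 ≈ 2499.4464 billion.
ΔM = M₂ − M₁ = 2499.4464 − 10800 = -8300.5536 billion.

-8300.6 billion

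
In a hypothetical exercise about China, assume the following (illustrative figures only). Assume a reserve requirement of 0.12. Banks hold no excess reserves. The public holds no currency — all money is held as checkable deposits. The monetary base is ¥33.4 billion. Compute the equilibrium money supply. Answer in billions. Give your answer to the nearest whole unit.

¥278 billion

With no currency drain or excess reserves, the money multiplier is m = 1/rr = 1/0.12 ≈ 8.3333.
Money supply M = m × MB = 8.3333 × 33.4 ≈ 278.3322 billion.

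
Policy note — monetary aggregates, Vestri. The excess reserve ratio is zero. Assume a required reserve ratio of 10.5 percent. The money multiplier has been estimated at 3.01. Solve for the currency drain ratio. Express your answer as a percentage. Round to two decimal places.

Using m = 3.01. From m = (1 + c)/(c + rr + e), rearranging gives 1 + c = m·(c + rr + e), so c·(1 − m) = m·(rr + e) − 1.
Hence c = [m·(rr + e) − 1]/(1 − m) = [3.01 × (0.105 + 0) − 1] / (1 − 3.01) ≈ 0.340274.

34.03%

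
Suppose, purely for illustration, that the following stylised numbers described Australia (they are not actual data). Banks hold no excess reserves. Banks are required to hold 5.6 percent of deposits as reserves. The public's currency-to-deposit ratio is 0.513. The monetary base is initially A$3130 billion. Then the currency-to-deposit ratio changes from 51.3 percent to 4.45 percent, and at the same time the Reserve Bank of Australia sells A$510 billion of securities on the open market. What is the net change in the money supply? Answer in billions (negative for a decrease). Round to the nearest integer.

Before: m₁ = (1 + 0.513) / (0.056 + 0.513) ≈ 2.65905, MB₁ = 3130, so M₁ = 2.65905 × 3130 = 8322.8265 billion.
After: m₂ = (1 + 0.0445) / (0.056 + 0.0445) ≈ 10.39303, MB₂ = 3130 − 510 = 2620, so M₂ = 10.39303 × 2620 = 27229.7386 billion.
ΔM = M₂ − M₁ = 27229.7386 − 8322.8265 = 18906.9121 billion.

A$18907 billion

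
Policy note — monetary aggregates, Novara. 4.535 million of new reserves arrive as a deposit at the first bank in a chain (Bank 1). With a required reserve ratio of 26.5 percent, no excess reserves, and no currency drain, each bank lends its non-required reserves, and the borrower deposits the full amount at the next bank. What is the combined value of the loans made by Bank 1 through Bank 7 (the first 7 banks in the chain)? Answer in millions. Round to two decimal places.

Bank i lends (1 − rr)^i of the original deposit: Bank 1 lends 4.535·0.7350 ≈ 3.3332, Bank 2 lends 4.535·0.7350² ≈ 2.4499, and so on.
Summing a geometric series: total = 4.535·[0.7350·(1 − 0.7350^7) / (1 − 0.7350)] ≈ 11.1206 million.

11.12 million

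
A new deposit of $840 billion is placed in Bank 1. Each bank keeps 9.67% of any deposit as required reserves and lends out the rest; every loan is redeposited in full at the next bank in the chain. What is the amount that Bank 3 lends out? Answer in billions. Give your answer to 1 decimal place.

Each bank lends a fraction (1 − rr) = 0.9033 of the deposit it receives, so Bank 3 receives 840·0.9033^2 and lends 840·0.9033^3 ≈ 619.1207 billion.

$619.1 billion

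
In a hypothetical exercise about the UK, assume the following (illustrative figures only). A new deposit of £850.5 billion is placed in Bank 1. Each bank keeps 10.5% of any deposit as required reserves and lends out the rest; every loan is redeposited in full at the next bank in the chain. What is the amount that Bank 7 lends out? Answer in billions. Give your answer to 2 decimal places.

£391.23 billion

Each bank lends a fraction (1 − rr) = 0.8950 of the deposit it receives, so Bank 7 receives 850.5·0.8950^6 and lends 850.5·0.8950^7 ≈ 391.2331 billion.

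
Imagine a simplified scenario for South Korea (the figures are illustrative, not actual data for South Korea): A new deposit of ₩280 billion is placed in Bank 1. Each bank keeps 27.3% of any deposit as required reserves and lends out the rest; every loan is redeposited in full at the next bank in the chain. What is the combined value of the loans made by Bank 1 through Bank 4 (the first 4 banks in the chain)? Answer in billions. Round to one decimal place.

₩537.4 billion

Bank i lends (1 − rr)^i of the original deposit: Bank 1 lends 280·0.7270 = 203.5600, Bank 2 lends 280·0.7270² ≈ 147.9881, and so on.
Summing a geometric series: total = 280·[0.7270·(1 − 0.7270^4) / (1 − 0.7270)] ≈ 537.3515 billion.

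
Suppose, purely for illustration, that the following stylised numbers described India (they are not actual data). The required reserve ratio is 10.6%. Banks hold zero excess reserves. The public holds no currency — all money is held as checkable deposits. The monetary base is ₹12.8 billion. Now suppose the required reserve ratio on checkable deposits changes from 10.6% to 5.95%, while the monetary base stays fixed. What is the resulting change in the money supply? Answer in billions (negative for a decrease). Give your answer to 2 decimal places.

Initially m₁ = 1 / (0.106) ≈ 9.43396, so M₁ = 9.43396 × 12.8 ≈ 120.7547 billion.
After the change m₂ = 1 / (0.0595) ≈ 16.80672, so M₂ = 16.80672 × 12.8 ≈ 215.126 billion.
ΔM = M₂ − M₁ = 215.126 − 120.7547 = 94.3713 billion.

₹94.37 billion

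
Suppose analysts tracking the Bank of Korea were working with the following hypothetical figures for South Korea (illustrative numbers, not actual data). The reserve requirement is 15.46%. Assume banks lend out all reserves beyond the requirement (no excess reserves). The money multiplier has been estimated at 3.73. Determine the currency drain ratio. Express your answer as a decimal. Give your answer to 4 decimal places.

0.1551

Using m = 3.73. From m = (1 + c)/(c + rr + e), rearranging gives 1 + c = m·(c + rr + e), so c·(1 − m) = m·(rr + e) − 1.
Hence c = [m·(rr + e) − 1]/(1 − m) = [3.73 × (0.1546 + 0) − 1] / (1 − 3.73) ≈ 0.155070.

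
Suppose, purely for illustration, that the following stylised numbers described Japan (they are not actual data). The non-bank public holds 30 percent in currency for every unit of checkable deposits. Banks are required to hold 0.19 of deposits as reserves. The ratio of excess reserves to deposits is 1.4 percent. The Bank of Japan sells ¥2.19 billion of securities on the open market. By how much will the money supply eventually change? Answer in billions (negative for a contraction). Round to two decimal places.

-5.65 billion

The money multiplier is m = (1 + c) / (rr + e + c) = (1 + 0.3) / (0.19 + 0.014 + 0.3) ≈ 2.5794.
The sale removes 2.19 billion of base, so ΔM = m × ΔMB = 2.5794 × (−2.19) ≈ -5.6489 billion.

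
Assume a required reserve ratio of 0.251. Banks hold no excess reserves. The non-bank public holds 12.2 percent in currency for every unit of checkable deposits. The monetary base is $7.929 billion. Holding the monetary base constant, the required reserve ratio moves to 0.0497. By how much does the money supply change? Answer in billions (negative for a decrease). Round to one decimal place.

Initially m₁ = (1 + 0.122) / (0.251 + 0.122) ≈ 3.0080, so M₁ = 3.0080 × 7.929 ≈ 23.8504 billion.
After the change m₂ = (1 + 0.122) / (0.0497 + 0.122) ≈ 6.5347, so M₂ = 6.5347 × 7.929 ≈ 51.8136 billion.
ΔM = M₂ − M₁ = 51.8136 − 23.8504 = 27.9632 billion.

$28.0 billion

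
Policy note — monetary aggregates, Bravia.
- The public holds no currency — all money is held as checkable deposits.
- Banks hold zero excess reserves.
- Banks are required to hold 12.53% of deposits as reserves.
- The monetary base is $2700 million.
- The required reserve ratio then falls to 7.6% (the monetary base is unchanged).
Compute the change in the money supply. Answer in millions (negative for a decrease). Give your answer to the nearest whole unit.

Initially m₁ = 1 / (0.1253) ≈ 7.98085, so M₁ = 7.98085 × 2700 = 21548.295 million.
After the change m₂ = 1 / (0.076) ≈ 13.15789, so M₂ = 13.15789 × 2700 = 35526.303 million.
ΔM = M₂ − M₁ = 35526.303 − 21548.295 = 13978.008 million.

$13978 million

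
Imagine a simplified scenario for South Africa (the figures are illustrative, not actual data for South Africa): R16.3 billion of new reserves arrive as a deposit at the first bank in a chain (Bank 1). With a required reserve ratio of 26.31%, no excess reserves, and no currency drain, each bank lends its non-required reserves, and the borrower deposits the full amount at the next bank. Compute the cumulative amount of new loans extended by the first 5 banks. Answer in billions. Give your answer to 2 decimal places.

Bank i lends (1 − rr)^i of the original deposit: Bank 1 lends 16.3·0.7369 ≈ 12.0115, Bank 2 lends 16.3·0.7369² ≈ 8.8513, and so on.
Summing a geometric series: total = 16.3·[0.7369·(1 − 0.7369^5) / (1 − 0.7369)] ≈ 35.7335 billion.

R35.73 billion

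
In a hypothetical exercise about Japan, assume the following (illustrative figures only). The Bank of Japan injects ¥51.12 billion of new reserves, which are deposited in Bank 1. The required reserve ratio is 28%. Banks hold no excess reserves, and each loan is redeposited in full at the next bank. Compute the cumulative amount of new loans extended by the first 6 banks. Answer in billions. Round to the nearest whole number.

Bank i lends (1 − rr)^i of the original deposit: Bank 1 lends 51.12·0.7200 = 36.8064, Bank 2 lends 51.12·0.7200² ≈ 26.5006, and so on.
Summing a geometric series: total = 51.12·[0.7200·(1 − 0.7200^6) / (1 − 0.7200)] ≈ 113.1384 billion.

¥113 billion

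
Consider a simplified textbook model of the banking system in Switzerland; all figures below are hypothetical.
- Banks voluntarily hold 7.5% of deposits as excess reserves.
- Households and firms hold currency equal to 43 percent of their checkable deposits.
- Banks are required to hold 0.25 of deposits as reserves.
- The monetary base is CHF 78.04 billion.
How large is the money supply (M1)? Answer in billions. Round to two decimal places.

CHF 147.81 billion

The money multiplier is m = (1 + c) / (rr + e + c) = (1 + 0.43) / (0.25 + 0.075 + 0.43) ≈ 1.89404.
So M = m × MB = 1.89404 × 78.04 ≈ 147.8109 billion.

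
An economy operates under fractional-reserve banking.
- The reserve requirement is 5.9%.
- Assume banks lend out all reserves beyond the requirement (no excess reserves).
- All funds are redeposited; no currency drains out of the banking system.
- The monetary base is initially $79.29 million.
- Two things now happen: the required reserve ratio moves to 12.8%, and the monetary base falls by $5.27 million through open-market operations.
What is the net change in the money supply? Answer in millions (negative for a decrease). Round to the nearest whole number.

-766 million

Before: m₁ = 1 / (0.059) ≈ 16.9492, MB₁ = 79.29, so M₁ = 16.9492 × 79.29 ≈ 1343.9021 million.
After: m₂ = 1 / (0.128) = 7.8125, MB₂ = 79.29 − 5.27 = 74.02, so M₂ = 7.8125 × 74.02 ≈ 578.2813 million.
ΔM = M₂ − M₁ = 578.2813 − 1343.9021 = -765.6208 million.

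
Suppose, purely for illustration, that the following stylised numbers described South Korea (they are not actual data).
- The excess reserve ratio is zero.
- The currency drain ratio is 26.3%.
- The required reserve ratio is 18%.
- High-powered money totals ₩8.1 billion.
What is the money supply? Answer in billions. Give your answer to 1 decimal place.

₩23.1 billion

The money multiplier is m = (1 + c) / (rr + c) = (1 + 0.263) / (0.18 + 0.263) ≈ 2.8510.
So M = m × MB = 2.8510 × 8.1 = 23.0931 billion.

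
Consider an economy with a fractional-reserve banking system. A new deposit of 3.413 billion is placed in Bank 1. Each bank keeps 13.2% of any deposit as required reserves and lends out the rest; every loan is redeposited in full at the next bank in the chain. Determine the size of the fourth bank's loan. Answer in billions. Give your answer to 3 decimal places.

Each bank lends a fraction (1 − rr) = 0.8680 of the deposit it receives, so Bank 4 receives 3.413·0.8680^3 and lends 3.413·0.8680^4 ≈ 1.9374 billion.

1.937 billion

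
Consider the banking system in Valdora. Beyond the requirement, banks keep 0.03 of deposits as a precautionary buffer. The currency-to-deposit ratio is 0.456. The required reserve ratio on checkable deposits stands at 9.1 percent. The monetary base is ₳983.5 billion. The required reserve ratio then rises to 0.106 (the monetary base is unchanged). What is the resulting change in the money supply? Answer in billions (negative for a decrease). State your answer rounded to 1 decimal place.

-62.9 billion

Initially m₁ = (1 + 0.456) / (0.091 + 0.03 + 0.456) ≈ 2.52340, so M₁ = 2.52340 × 983.5 = 2481.7639 billion.
After the change m₂ = (1 + 0.456) / (0.106 + 0.03 + 0.456) ≈ 2.45946, so M₂ = 2.45946 × 983.5 ≈ 2418.8789 billion.
ΔM = M₂ − M₁ = 2418.8789 − 2481.7639 = -62.885 billion.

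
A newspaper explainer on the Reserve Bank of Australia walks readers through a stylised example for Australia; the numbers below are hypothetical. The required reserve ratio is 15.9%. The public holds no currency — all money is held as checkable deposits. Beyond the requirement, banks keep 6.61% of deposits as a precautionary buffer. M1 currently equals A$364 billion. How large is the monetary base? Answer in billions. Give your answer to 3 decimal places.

The money multiplier is m = 1 / (rr + e) = 1 / (0.159 + 0.0661) ≈ 4.4424700.
MB = M / m = 364 / 4.4424700 ≈ 81.9364 billion.

A$81.936 billion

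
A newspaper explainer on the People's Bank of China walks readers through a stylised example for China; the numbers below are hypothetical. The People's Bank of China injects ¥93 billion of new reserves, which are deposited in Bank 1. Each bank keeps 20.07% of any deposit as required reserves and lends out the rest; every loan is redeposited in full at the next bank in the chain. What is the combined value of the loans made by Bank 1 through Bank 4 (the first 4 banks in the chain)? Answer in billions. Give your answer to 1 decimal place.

¥219.2 billion

Bank i lends (1 − rr)^i of the original deposit: Bank 1 lends 93·0.7993 = 74.3349, Bank 2 lends 93·0.7993² ≈ 59.4159, and so on.
Summing a geometric series: total = 93·[0.7993·(1 − 0.7993^4) / (1 − 0.7993)] ≈ 219.2016 billion.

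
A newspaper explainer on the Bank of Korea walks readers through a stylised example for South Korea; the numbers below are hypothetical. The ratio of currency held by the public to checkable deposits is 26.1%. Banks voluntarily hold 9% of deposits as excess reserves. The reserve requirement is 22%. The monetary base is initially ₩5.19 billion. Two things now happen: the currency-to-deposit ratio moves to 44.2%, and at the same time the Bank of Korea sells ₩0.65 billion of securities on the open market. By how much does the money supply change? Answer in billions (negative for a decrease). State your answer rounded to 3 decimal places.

Before: m₁ = (1 + 0.261) / (0.22 + 0.09 + 0.261) ≈ 2.20841, MB₁ = 5.19, so M₁ = 2.20841 × 5.19 ≈ 11.4616 billion.
After: m₂ = (1 + 0.442) / (0.22 + 0.09 + 0.442) ≈ 1.91755, MB₂ = 5.19 − 0.65 = 4.54, so M₂ = 1.91755 × 4.54 ≈ 8.7057 billion.
ΔM = M₂ − M₁ = 8.7057 − 11.4616 = -2.7559 billion.

-2.756 billion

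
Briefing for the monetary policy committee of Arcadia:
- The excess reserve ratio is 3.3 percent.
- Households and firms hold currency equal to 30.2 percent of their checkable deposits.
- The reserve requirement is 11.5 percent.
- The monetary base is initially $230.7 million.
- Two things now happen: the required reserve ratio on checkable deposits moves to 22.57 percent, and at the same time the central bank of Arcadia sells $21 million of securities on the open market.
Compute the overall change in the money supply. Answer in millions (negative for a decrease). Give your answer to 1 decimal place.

-180.5 million

Before: m₁ = (1 + 0.302) / (0.115 + 0.033 + 0.302) ≈ 2.89333, MB₁ = 230.7, so M₁ = 2.89333 × 230.7 ≈ 667.4912 million.
After: m₂ = (1 + 0.302) / (0.2257 + 0.033 + 0.302) ≈ 2.32210, MB₂ = 230.7 − 21 = 209.7, so M₂ = 2.32210 × 209.7 ≈ 486.9444 million.
ΔM = M₂ − M₁ = 486.9444 − 667.4912 = -180.5468 million.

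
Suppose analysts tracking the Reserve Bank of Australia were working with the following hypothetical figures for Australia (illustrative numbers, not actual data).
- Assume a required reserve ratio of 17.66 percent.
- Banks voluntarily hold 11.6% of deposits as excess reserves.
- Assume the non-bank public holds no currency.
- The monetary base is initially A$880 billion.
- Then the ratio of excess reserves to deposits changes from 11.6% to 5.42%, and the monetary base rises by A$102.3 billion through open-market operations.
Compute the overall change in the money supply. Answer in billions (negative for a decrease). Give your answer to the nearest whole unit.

Before: m₁ = 1 / (0.1766 + 0.116) ≈ 3.4176, MB₁ = 880, so M₁ = 3.4176 × 880 = 3007.488 billion.
After: m₂ = 1 / (0.1766 + 0.0542) ≈ 4.3328, MB₂ = 880 + 102.3 = 982.3, so M₂ = 4.3328 × 982.3 ≈ 4256.1094 billion.
ΔM = M₂ − M₁ = 4256.1094 − 3007.488 = 1248.6214 billion.

A$1249 billion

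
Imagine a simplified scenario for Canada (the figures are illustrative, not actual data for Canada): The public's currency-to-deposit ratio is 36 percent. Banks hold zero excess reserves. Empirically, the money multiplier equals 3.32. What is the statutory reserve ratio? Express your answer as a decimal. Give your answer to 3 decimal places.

0.050

Using m = 3.32. Since m = (1 + c)/(c + rr + e), the denominator satisfies c + rr + e = (1 + c)/m = (1 + 0.36) / 3.32 ≈ 0.409639.
With c = 0.36 and e = 0, the statutory reserve ratio is 0.409639 − 0.36 − 0 = 0.049639.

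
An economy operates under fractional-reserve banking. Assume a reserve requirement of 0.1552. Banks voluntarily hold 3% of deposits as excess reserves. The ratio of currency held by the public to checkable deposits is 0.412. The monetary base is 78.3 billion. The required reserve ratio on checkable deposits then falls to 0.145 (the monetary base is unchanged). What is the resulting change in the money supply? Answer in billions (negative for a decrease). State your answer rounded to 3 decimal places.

3.217 billion

Initially m₁ = (1 + 0.412) / (0.1552 + 0.03 + 0.412) ≈ 2.364367, so M₁ = 2.364367 × 78.3 ≈ 185.1299 billion.
After the change m₂ = (1 + 0.412) / (0.145 + 0.03 + 0.412) ≈ 2.405451, so M₂ = 2.405451 × 78.3 ≈ 188.3468 billion.
ΔM = M₂ − M₁ = 188.3468 − 185.1299 = 3.2169 billion.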